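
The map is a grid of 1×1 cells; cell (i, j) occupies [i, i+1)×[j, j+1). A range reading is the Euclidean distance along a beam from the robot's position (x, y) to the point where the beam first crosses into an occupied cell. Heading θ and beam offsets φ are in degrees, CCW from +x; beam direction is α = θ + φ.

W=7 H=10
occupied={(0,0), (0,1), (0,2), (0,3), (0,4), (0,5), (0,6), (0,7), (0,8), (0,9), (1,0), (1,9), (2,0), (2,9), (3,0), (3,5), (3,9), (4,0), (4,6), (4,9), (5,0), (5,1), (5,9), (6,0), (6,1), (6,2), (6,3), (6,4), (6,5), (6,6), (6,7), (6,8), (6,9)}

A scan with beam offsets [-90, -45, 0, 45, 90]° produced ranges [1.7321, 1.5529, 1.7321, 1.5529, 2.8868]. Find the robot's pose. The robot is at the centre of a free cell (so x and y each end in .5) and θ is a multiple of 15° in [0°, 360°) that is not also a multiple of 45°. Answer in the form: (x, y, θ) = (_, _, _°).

Candidates: 37 free-cell centres × 16 headings = 592 poses. Raycast each; keep the one whose scan matches to 4 dp.
  (4.5, 7.5, 210°): beam 2 = 3.6235 ≠ 1.5529 ✗
  (4.5, 3.5, 330°): beam 1 = 2.8868 ≠ 1.7321 ✗
  (5.5, 8.5, 210°): beam 1 = 0.5774 ≠ 1.7321 ✗
  (3.5, 2.5, 195°): beam 1 = 6.7293 ≠ 1.7321 ✗
  …
  (2.5, 2.5, 240°): r_1=1.7321, r_2=1.5529, r_3=1.7321, r_4=1.5529, r_5=2.8868 — all match ✓
Unique over the lattice → pose = (2.5, 2.5, 240°).

(x, y, θ) = (2.5, 2.5, 240°)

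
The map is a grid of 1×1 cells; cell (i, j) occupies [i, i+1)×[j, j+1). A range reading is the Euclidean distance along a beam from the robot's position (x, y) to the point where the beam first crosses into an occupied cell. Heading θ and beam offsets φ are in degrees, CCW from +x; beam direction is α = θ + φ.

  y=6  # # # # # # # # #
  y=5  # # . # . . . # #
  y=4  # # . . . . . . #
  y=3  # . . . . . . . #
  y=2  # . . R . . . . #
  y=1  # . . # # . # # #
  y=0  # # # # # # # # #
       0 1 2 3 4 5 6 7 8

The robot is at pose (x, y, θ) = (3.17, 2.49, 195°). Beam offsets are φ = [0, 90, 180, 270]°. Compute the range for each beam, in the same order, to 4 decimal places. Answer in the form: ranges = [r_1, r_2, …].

beam 1: φ=0°, α=195°
  direction (-0.9659, -0.2588); cell (3,2); t to first gridline: x 0.1760, y 1.8932 (then +1.0353 / +3.8637)
    (2,2) via x @ 0.1760
    (1,2) via x @ 1.2113
    (1,1) via y @ 1.8932
    (0,1) via x @ 2.2465  # hit
  → r_1 = 2.2465
beam 2: φ=90°, α=285°
  direction (0.2588, -0.9659); cell (3,2); t to first gridline: x 3.2069, y 0.5073 (then +3.8637 / +1.0353)
    (3,1) via y @ 0.5073  # hit
  → r_2 = 0.5073
beam 3: φ=180°, α=15°
  direction (0.9659, 0.2588); cell (3,2); t to first gridline: x 0.8593, y 1.9705 (then +1.0353 / +3.8637)
    (4,2) via x @ 0.8593
    (5,2) via x @ 1.8946
    (5,3) via y @ 1.9705
    (6,3) via x @ 2.9298
    (7,3) via x @ 3.9651
    (8,3) via x @ 5.0004  # hit
  → r_3 = 5.0004
beam 4: φ=270°, α=105°
  direction (-0.2588, 0.9659); cell (3,2); t to first gridline: x 0.6568, y 0.5280 (then +3.8637 / +1.0353)
    (3,3) via y @ 0.5280
    (2,3) via x @ 0.6568
    (2,4) via y @ 1.5633
    (2,5) via y @ 2.5985
    (2,6) via y @ 3.6338  # hit
  → r_4 = 3.6338

ranges = [2.2465, 0.5073, 5.0004, 3.6338]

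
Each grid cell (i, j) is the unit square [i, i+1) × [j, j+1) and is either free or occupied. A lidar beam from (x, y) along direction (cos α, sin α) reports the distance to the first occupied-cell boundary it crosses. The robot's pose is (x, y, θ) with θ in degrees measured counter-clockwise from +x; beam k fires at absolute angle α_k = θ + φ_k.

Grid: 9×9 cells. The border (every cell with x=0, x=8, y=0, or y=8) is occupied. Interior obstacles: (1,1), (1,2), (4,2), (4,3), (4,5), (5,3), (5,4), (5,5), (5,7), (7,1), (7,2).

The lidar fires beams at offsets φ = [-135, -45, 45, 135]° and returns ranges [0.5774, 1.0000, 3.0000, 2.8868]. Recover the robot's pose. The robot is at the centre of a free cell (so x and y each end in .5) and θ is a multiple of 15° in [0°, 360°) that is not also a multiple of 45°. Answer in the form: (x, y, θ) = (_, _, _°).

Enumerate (i+0.5, j+0.5, θ) over the 38 free cells and 16 admissible headings. For each, cast all 4 beams and compare to the given ranges.
  (7.5, 6.5, 210°): beam 1 = 1.5529 ≠ 0.5774 ✗
  (2.5, 1.5, 150°): beam 1 = 1.9319 ≠ 0.5774 ✗
  (1.5, 7.5, 195°): beam 2 = 0.5774 ≠ 1.0000 ✗
  (1.5, 5.5, 330°): beam 1 = 0.5176 ≠ 0.5774 ✗
  …
  (1.5, 5.5, 285°): r_1=0.5774, r_2=1.0000, r_3=3.0000, r_4=2.8868 — all match ✓
Unique over the lattice → pose = (1.5, 5.5, 285°).

(x, y, θ) = (1.5, 5.5, 285°)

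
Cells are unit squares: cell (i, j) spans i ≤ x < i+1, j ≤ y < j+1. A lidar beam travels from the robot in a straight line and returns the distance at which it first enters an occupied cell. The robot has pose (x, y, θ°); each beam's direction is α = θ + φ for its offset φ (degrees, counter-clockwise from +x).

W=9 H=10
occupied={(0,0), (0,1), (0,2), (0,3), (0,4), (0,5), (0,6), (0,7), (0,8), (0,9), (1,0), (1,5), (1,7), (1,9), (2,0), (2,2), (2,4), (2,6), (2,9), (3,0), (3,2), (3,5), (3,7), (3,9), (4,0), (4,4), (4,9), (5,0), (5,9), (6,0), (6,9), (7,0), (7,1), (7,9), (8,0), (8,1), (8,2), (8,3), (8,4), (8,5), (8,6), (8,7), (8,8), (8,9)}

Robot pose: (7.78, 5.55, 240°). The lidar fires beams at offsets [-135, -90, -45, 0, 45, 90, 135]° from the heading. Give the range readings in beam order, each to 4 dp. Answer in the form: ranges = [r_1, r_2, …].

beam 1: φ=-135°, α=105°
  d=(-0.2588,0.9659)  start (7,5)  tX=3.0137 tY=0.4659  stride 1/|dx|=3.8637 1/|dy|=1.0353
    cross y-line → (7,6), t=0.4659
    cross y-line → (7,7), t=1.5012
    cross y-line → (7,8), t=2.5364
    cross x-line → (6,8), t=3.0137
    cross y-line → (6,9), t=3.5717 (wall)
  → r_1 = 3.5717
beam 2: φ=-90°, α=150°
  d=(-0.8660,0.5000)  start (7,5)  tX=0.9007 tY=0.9000  stride 1/|dx|=1.1547 1/|dy|=2.0000
    cross y-line → (7,6), t=0.9000
    cross x-line → (6,6), t=0.9007
    cross x-line → (5,6), t=2.0554
    cross y-line → (5,7), t=2.9000
    cross x-line → (4,7), t=3.2101
    cross x-line → (3,7), t=4.3648 (wall)
  → r_2 = 4.3648
beam 3: φ=-45°, α=195°
  d=(-0.9659,-0.2588)  start (7,5)  tX=0.8075 tY=2.1250  stride 1/|dx|=1.0353 1/|dy|=3.8637
    cross x-line → (6,5), t=0.8075
    cross x-line → (5,5), t=1.8428
    cross y-line → (5,4), t=2.1250
    cross x-line → (4,4), t=2.8781 (wall)
  → r_3 = 2.8781
beam 4: φ=0°, α=240°
  d=(-0.5000,-0.8660)  start (7,5)  tX=1.5600 tY=0.6351  stride 1/|dx|=2.0000 1/|dy|=1.1547
    cross y-line → (7,4), t=0.6351
    cross x-line → (6,4), t=1.5600
    cross y-line → (6,3), t=1.7898
    cross y-line → (6,2), t=2.9445
    cross x-line → (5,2), t=3.5600
    cross y-line → (5,1), t=4.0992
    cross y-line → (5,0), t=5.2539 (wall)
  → r_4 = 5.2539
beam 5: φ=45°, α=285°
  d=(0.2588,-0.9659)  start (7,5)  tX=0.8500 tY=0.5694  stride 1/|dx|=3.8637 1/|dy|=1.0353
    cross y-line → (7,4), t=0.5694
    cross x-line → (8,4), t=0.8500 (wall)
  → r_5 = 0.8500
beam 6: φ=90°, α=330°
  d=(0.8660,-0.5000)  start (7,5)  tX=0.2540 tY=1.1000  stride 1/|dx|=1.1547 1/|dy|=2.0000
    cross x-line → (8,5), t=0.2540 (wall)
  → r_6 = 0.2540
beam 7: φ=135°, α=15°
  d=(0.9659,0.2588)  start (7,5)  tX=0.2278 tY=1.7387  stride 1/|dx|=1.0353 1/|dy|=3.8637
    cross x-line → (8,5), t=0.2278 (wall)
  → r_7 = 0.2278

ranges = [3.5717, 4.3648, 2.8781, 5.2539, 0.8500, 0.2540, 0.2278]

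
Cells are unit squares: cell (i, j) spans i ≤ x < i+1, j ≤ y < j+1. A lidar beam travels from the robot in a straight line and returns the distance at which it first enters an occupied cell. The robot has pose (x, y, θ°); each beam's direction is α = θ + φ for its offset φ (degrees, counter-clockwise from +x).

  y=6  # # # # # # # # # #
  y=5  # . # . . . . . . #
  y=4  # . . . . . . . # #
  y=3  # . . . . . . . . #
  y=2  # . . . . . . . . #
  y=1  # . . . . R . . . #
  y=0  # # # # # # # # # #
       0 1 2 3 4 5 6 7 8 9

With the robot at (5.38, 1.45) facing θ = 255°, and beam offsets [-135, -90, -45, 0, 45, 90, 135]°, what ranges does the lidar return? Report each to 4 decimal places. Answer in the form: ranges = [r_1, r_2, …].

ranges = [4.7600, 4.5345, 0.9000, 0.4659, 0.5196, 1.7387, 4.1800]

beam 1: φ=-135°, α=120°
  direction (-0.5000, 0.8660); cell (5,1); t to first gridline: x 0.7600, y 0.6351 (then +2.0000 / +1.1547)
    (5,2) via y @ 0.6351
    (4,2) via x @ 0.7600
    (4,3) via y @ 1.7898
    (3,3) via x @ 2.7600
    (3,4) via y @ 2.9445
    (3,5) via y @ 4.0992
    (2,5) via x @ 4.7600  # hit
  → r_1 = 4.7600
beam 2: φ=-90°, α=165°
  direction (-0.9659, 0.2588); cell (5,1); t to first gridline: x 0.3934, y 2.1250 (then +1.0353 / +3.8637)
    (4,1) via x @ 0.3934
    (3,1) via x @ 1.4287
    (3,2) via y @ 2.1250
    (2,2) via x @ 2.4640
    (1,2) via x @ 3.4992
    (0,2) via x @ 4.5345  # hit
  → r_2 = 4.5345
beam 3: φ=-45°, α=210°
  direction (-0.8660, -0.5000); cell (5,1); t to first gridline: x 0.4388, y 0.9000 (then +1.1547 / +2.0000)
    (4,1) via x @ 0.4388
    (4,0) via y @ 0.9000  # hit
  → r_3 = 0.9000
beam 4: φ=0°, α=255°
  direction (-0.2588, -0.9659); cell (5,1); t to first gridline: x 1.4682, y 0.4659 (then +3.8637 / +1.0353)
    (5,0) via y @ 0.4659  # hit
  → r_4 = 0.4659
beam 5: φ=45°, α=300°
  direction (0.5000, -0.8660); cell (5,1); t to first gridline: x 1.2400, y 0.5196 (then +2.0000 / +1.1547)
    (5,0) via y @ 0.5196  # hit
  → r_5 = 0.5196
beam 6: φ=90°, α=345°
  direction (0.9659, -0.2588); cell (5,1); t to first gridline: x 0.6419, y 1.7387 (then +1.0353 / +3.8637)
    (6,1) via x @ 0.6419
    (7,1) via x @ 1.6771
    (7,0) via y @ 1.7387  # hit
  → r_6 = 1.7387
beam 7: φ=135°, α=30°
  direction (0.8660, 0.5000); cell (5,1); t to first gridline: x 0.7159, y 1.1000 (then +1.1547 / +2.0000)
    (6,1) via x @ 0.7159
    (6,2) via y @ 1.1000
    (7,2) via x @ 1.8706
    (8,2) via x @ 3.0253
    (8,3) via y @ 3.1000
    (9,3) via x @ 4.1800  # hit
  → r_7 = 4.1800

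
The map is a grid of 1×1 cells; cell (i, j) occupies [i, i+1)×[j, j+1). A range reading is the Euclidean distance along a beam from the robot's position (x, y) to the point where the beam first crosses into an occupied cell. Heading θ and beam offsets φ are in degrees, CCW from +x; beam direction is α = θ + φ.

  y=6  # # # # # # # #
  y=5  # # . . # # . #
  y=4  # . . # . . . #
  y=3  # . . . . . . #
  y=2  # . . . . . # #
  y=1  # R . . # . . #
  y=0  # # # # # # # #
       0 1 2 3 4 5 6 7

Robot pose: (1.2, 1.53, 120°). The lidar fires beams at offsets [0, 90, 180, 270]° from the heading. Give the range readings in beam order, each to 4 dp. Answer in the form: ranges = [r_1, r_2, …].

beam 1: φ=0°, α=120°
  direction (-0.5000, 0.8660); cell (1,1); t to first gridline: x 0.4000, y 0.5427 (then +2.0000 / +1.1547)
    (0,1) via x @ 0.4000  # hit
  → r_1 = 0.4000
beam 2: φ=90°, α=210°
  direction (-0.8660, -0.5000); cell (1,1); t to first gridline: x 0.2309, y 1.0600 (then +1.1547 / +2.0000)
    (0,1) via x @ 0.2309  # hit
  → r_2 = 0.2309
beam 3: φ=180°, α=300°
  direction (0.5000, -0.8660); cell (1,1); t to first gridline: x 1.6000, y 0.6120 (then +2.0000 / +1.1547)
    (1,0) via y @ 0.6120  # hit
  → r_3 = 0.6120
beam 4: φ=270°, α=30°
  direction (0.8660, 0.5000); cell (1,1); t to first gridline: x 0.9238, y 0.9400 (then +1.1547 / +2.0000)
    (2,1) via x @ 0.9238
    (2,2) via y @ 0.9400
    (3,2) via x @ 2.0785
    (3,3) via y @ 2.9400
    (4,3) via x @ 3.2332
    (5,3) via x @ 4.3879
    (5,4) via y @ 4.9400
    (6,4) via x @ 5.5426
    (7,4) via x @ 6.6973  # hit
  → r_4 = 6.6973

ranges = [0.4000, 0.2309, 0.6120, 6.6973]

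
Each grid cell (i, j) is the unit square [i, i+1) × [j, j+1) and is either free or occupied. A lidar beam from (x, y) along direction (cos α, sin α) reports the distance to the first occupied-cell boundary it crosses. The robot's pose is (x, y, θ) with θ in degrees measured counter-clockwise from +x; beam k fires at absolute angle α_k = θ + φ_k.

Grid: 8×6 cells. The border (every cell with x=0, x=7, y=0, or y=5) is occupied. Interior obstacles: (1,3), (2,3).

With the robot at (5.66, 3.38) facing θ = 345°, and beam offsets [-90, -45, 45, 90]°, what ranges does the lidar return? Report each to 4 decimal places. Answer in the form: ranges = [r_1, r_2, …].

beam 1: φ=-90°, α=255°
  cosα=-0.2588 sinα=-0.9659 | (5,3) | tMaxX 2.5500 tMaxY 0.3934 | tΔX 3.8637 tΔY 1.0353
    t=0.3934 [y] (5,2)
    t=1.4287 [y] (5,1)
    t=2.4640 [y] (5,0) — stop
  → r_1 = 2.4640
beam 2: φ=-45°, α=300°
  cosα=0.5000 sinα=-0.8660 | (5,3) | tMaxX 0.6800 tMaxY 0.4388 | tΔX 2.0000 tΔY 1.1547
    t=0.4388 [y] (5,2)
    t=0.6800 [x] (6,2)
    t=1.5935 [y] (6,1)
    t=2.6800 [x] (7,1) — stop
  → r_2 = 2.6800
beam 3: φ=45°, α=30°
  cosα=0.8660 sinα=0.5000 | (5,3) | tMaxX 0.3926 tMaxY 1.2400 | tΔX 1.1547 tΔY 2.0000
    t=0.3926 [x] (6,3)
    t=1.2400 [y] (6,4)
    t=1.5473 [x] (7,4) — stop
  → r_3 = 1.5473
beam 4: φ=90°, α=75°
  cosα=0.2588 sinα=0.9659 | (5,3) | tMaxX 1.3137 tMaxY 0.6419 | tΔX 3.8637 tΔY 1.0353
    t=0.6419 [y] (5,4)
    t=1.3137 [x] (6,4)
    t=1.6771 [y] (6,5) — stop
  → r_4 = 1.6771

ranges = [2.4640, 2.6800, 1.5473, 1.6771]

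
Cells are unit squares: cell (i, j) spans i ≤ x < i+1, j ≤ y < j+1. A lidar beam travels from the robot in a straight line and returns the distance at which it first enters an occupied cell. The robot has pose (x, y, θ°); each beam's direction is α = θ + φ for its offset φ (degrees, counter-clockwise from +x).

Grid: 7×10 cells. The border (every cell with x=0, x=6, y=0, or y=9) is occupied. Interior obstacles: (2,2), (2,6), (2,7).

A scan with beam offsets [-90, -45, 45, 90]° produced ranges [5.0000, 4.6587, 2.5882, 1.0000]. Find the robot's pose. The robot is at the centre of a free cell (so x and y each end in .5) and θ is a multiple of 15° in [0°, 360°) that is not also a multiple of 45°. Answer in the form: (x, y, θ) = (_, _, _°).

Candidates: 37 free-cell centres × 16 headings = 592 poses. Raycast each; keep the one whose scan matches to 4 dp.
  (3.5, 8.5, 165°): beam 1 = 0.5176 ≠ 5.0000 ✗
  (3.5, 7.5, 105°): beam 1 = 2.5882 ≠ 5.0000 ✗
  (5.5, 5.5, 255°): beam 1 = 2.5882 ≠ 5.0000 ✗
  …
  (5.5, 3.5, 210°): r_1=5.0000, r_2=4.6587, r_3=2.5882, r_4=1.0000 — all match ✓
Unique over the lattice → pose = (5.5, 3.5, 210°).

(x, y, θ) = (5.5, 3.5, 210°)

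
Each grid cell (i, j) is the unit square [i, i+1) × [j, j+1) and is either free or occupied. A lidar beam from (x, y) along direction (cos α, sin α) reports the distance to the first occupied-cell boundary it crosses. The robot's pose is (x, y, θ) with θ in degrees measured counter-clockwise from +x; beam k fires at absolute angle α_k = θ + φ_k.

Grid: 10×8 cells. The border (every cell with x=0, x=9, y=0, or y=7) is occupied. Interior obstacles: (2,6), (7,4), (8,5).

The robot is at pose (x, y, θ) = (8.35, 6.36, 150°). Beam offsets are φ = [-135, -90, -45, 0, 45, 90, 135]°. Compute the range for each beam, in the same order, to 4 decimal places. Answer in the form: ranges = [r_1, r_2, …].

beam 1: φ=-135°, α=15°
  direction (0.9659, 0.2588); cell (8,6); t to first gridline: x 0.6729, y 2.4728 (then +1.0353 / +3.8637)
    (9,6) via x @ 0.6729  # hit
  → r_1 = 0.6729
beam 2: φ=-90°, α=60°
  direction (0.5000, 0.8660); cell (8,6); t to first gridline: x 1.3000, y 0.7390 (then +2.0000 / +1.1547)
    (8,7) via y @ 0.7390  # hit
  → r_2 = 0.7390
beam 3: φ=-45°, α=105°
  direction (-0.2588, 0.9659); cell (8,6); t to first gridline: x 1.3523, y 0.6626 (then +3.8637 / +1.0353)
    (8,7) via y @ 0.6626  # hit
  → r_3 = 0.6626
beam 4: φ=0°, α=150°
  direction (-0.8660, 0.5000); cell (8,6); t to first gridline: x 0.4041, y 1.2800 (then +1.1547 / +2.0000)
    (7,6) via x @ 0.4041
    (7,7) via y @ 1.2800  # hit
  → r_4 = 1.2800
beam 5: φ=45°, α=195°
  direction (-0.9659, -0.2588); cell (8,6); t to first gridline: x 0.3623, y 1.3909 (then +1.0353 / +3.8637)
    (7,6) via x @ 0.3623
    (7,5) via y @ 1.3909
    (6,5) via x @ 1.3976
    (5,5) via x @ 2.4329
    (4,5) via x @ 3.4682
    (3,5) via x @ 4.5035
    (3,4) via y @ 5.2546
    (2,4) via x @ 5.5387
    (1,4) via x @ 6.5740
    (0,4) via x @ 7.6093  # hit
  → r_5 = 7.6093
beam 6: φ=90°, α=240°
  direction (-0.5000, -0.8660); cell (8,6); t to first gridline: x 0.7000, y 0.4157 (then +2.0000 / +1.1547)
    (8,5) via y @ 0.4157  # hit
  → r_6 = 0.4157
beam 7: φ=135°, α=285°
  direction (0.2588, -0.9659); cell (8,6); t to first gridline: x 2.5114, y 0.3727 (then +3.8637 / +1.0353)
    (8,5) via y @ 0.3727  # hit
  → r_7 = 0.3727

ranges = [0.6729, 0.7390, 0.6626, 1.2800, 7.6093, 0.4157, 0.3727]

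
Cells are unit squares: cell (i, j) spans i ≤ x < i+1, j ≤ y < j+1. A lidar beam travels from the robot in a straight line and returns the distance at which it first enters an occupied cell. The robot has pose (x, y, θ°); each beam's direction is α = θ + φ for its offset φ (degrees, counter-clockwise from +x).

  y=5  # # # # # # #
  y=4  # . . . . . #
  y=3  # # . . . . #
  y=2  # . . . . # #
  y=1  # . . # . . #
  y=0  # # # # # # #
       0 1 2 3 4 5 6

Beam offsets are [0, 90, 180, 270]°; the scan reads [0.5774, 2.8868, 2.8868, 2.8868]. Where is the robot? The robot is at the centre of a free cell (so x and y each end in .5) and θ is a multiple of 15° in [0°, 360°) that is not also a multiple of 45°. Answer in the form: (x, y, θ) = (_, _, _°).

The pose lattice has 17·16 = 272 candidates. Test each by forward raycasting.
  (4.5, 2.5, 150°): beam 1 = 2.8868 ≠ 0.5774 ✗
  (4.5, 3.5, 330°): beam 1 = 1.0000 ≠ 0.5774 ✗
  (3.5, 4.5, 210°): beam 1 = 1.7321 ≠ 0.5774 ✗
  (4.5, 3.5, 195°): beam 1 = 3.6235 ≠ 0.5774 ✗
  …
  (3.5, 2.5, 300°): r_1=0.5774, r_2=2.8868, r_3=2.8868, r_4=2.8868 — all match ✓
Unique over the lattice → pose = (3.5, 2.5, 300°).

(x, y, θ) = (3.5, 2.5, 300°)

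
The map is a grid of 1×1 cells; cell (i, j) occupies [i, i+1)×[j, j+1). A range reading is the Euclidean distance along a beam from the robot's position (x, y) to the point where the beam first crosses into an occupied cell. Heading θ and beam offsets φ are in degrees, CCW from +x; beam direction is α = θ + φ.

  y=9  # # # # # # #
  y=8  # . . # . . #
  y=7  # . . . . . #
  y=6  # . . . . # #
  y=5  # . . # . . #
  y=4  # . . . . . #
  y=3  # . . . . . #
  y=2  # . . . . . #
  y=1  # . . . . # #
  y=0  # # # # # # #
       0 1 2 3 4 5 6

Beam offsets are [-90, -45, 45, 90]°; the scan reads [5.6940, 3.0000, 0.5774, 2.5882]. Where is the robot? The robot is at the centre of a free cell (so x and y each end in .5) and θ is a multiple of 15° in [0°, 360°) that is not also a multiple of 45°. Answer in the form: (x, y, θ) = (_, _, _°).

Candidates: 36 free-cell centres × 16 headings = 576 poses. Raycast each; keep the one whose scan matches to 4 dp.
  (4.5, 8.5, 345°): beam 1 = 2.5882 ≠ 5.6940 ✗
  (4.5, 4.5, 300°): beam 1 = 4.0415 ≠ 5.6940 ✗
  (4.5, 8.5, 330°): beam 1 = 2.8868 ≠ 5.6940 ✗
  (3.5, 1.5, 240°): beam 1 = 2.8868 ≠ 5.6940 ✗
  …
  (4.5, 6.5, 345°): r_1=5.6940, r_2=3.0000, r_3=0.5774, r_4=2.5882 — all match ✓
Unique over the lattice → pose = (4.5, 6.5, 345°).

(x, y, θ) = (4.5, 6.5, 345°)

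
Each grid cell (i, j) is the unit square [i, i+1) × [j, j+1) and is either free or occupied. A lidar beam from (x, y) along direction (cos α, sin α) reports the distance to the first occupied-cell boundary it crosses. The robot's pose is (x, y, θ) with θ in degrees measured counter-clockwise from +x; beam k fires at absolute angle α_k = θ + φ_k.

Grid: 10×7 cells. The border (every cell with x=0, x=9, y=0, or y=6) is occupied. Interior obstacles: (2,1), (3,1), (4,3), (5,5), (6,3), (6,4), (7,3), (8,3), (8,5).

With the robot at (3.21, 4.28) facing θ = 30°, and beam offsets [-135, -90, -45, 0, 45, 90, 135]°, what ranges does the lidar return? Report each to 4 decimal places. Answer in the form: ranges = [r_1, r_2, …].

ranges = [2.3604, 3.7874, 1.0818, 2.0669, 1.7807, 1.9861, 2.2880]

beam 1: φ=-135°, α=255°
  direction (-0.2588, -0.9659); cell (3,4); t to first gridline: x 0.8114, y 0.2899 (then +3.8637 / +1.0353)
    (3,3) via y @ 0.2899
    (2,3) via x @ 0.8114
    (2,2) via y @ 1.3252
    (2,1) via y @ 2.3604  # hit
  → r_1 = 2.3604
beam 2: φ=-90°, α=300°
  direction (0.5000, -0.8660); cell (3,4); t to first gridline: x 1.5800, y 0.3233 (then +2.0000 / +1.1547)
    (3,3) via y @ 0.3233
    (3,2) via y @ 1.4780
    (4,2) via x @ 1.5800
    (4,1) via y @ 2.6327
    (5,1) via x @ 3.5800
    (5,0) via y @ 3.7874  # hit
  → r_2 = 3.7874
beam 3: φ=-45°, α=345°
  direction (0.9659, -0.2588); cell (3,4); t to first gridline: x 0.8179, y 1.0818 (then +1.0353 / +3.8637)
    (4,4) via x @ 0.8179
    (4,3) via y @ 1.0818  # hit
  → r_3 = 1.0818
beam 4: φ=0°, α=30°
  direction (0.8660, 0.5000); cell (3,4); t to first gridline: x 0.9122, y 1.4400 (then +1.1547 / +2.0000)
    (4,4) via x @ 0.9122
    (4,5) via y @ 1.4400
    (5,5) via x @ 2.0669  # hit
  → r_4 = 2.0669
beam 5: φ=45°, α=75°
  direction (0.2588, 0.9659); cell (3,4); t to first gridline: x 3.0523, y 0.7454 (then +3.8637 / +1.0353)
    (3,5) via y @ 0.7454
    (3,6) via y @ 1.7807  # hit
  → r_5 = 1.7807
beam 6: φ=90°, α=120°
  direction (-0.5000, 0.8660); cell (3,4); t to first gridline: x 0.4200, y 0.8314 (then +2.0000 / +1.1547)
    (2,4) via x @ 0.4200
    (2,5) via y @ 0.8314
    (2,6) via y @ 1.9861  # hit
  → r_6 = 1.9861
beam 7: φ=135°, α=165°
  direction (-0.9659, 0.2588); cell (3,4); t to first gridline: x 0.2174, y 2.7819 (then +1.0353 / +3.8637)
    (2,4) via x @ 0.2174
    (1,4) via x @ 1.2527
    (0,4) via x @ 2.2880  # hit
  → r_7 = 2.2880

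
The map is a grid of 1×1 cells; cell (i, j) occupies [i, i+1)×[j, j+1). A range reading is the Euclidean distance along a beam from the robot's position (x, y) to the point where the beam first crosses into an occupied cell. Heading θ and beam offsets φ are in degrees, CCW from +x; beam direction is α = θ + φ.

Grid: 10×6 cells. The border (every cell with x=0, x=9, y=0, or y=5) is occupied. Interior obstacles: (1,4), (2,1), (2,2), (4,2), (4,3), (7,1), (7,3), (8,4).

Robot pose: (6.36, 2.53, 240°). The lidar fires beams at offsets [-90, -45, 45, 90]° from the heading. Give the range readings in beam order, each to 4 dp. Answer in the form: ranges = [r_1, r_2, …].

ranges = [1.5704, 1.4080, 1.5840, 1.0600]

beam 1: φ=-90°, α=150°
  direction (-0.8660, 0.5000); cell (6,2); t to first gridline: x 0.4157, y 0.9400 (then +1.1547 / +2.0000)
    (5,2) via x @ 0.4157
    (5,3) via y @ 0.9400
    (4,3) via x @ 1.5704  # hit
  → r_1 = 1.5704
beam 2: φ=-45°, α=195°
  direction (-0.9659, -0.2588); cell (6,2); t to first gridline: x 0.3727, y 2.0478 (then +1.0353 / +3.8637)
    (5,2) via x @ 0.3727
    (4,2) via x @ 1.4080  # hit
  → r_2 = 1.4080
beam 3: φ=45°, α=285°
  direction (0.2588, -0.9659); cell (6,2); t to first gridline: x 2.4728, y 0.5487 (then +3.8637 / +1.0353)
    (6,1) via y @ 0.5487
    (6,0) via y @ 1.5840  # hit
  → r_3 = 1.5840
beam 4: φ=90°, α=330°
  direction (0.8660, -0.5000); cell (6,2); t to first gridline: x 0.7390, y 1.0600 (then +1.1547 / +2.0000)
    (7,2) via x @ 0.7390
    (7,1) via y @ 1.0600  # hit
  → r_4 = 1.0600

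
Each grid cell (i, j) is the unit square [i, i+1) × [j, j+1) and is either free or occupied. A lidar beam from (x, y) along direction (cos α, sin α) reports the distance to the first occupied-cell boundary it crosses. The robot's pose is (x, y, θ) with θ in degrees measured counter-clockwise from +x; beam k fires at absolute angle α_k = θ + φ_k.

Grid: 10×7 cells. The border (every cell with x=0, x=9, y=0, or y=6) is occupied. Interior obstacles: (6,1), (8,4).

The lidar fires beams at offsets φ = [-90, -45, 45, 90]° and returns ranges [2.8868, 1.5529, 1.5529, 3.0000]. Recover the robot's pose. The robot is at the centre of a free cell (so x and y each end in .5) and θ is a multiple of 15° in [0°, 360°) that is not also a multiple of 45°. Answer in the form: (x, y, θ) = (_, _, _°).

(x, y, θ) = (6.5, 4.5, 60°)

Candidates: 38 free-cell centres × 16 headings = 608 poses. Raycast each; keep the one whose scan matches to 4 dp.
  (4.5, 1.5, 330°): beam 1 = 0.5774 ≠ 2.8868 ✗
  (8.5, 3.5, 165°): beam 1 = 0.5176 ≠ 2.8868 ✗
  (8.5, 5.5, 285°): beam 1 = 7.7646 ≠ 2.8868 ✗
  (3.5, 2.5, 285°): beam 1 = 2.5882 ≠ 2.8868 ✗
  (7.5, 5.5, 255°): beam 1 = 1.9319 ≠ 2.8868 ✗
  …
  (6.5, 4.5, 60°): r_1=2.8868, r_2=1.5529, r_3=1.5529, r_4=3.0000 — all match ✓
Unique over the lattice → pose = (6.5, 4.5, 60°).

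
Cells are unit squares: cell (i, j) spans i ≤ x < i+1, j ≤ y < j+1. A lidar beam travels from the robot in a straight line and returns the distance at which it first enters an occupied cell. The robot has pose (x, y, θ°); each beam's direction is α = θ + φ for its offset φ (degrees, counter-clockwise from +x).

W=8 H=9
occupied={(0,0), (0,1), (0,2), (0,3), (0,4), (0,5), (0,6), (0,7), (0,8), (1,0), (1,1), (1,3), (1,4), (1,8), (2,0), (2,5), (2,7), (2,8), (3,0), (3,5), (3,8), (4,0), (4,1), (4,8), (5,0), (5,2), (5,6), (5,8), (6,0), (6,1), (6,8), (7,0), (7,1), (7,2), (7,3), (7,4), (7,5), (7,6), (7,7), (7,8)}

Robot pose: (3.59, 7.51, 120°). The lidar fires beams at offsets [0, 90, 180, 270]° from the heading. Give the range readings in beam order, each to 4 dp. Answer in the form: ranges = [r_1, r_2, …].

beam 1: φ=0°, α=120°
  direction (-0.5000, 0.8660); cell (3,7); t to first gridline: x 1.1800, y 0.5658 (then +2.0000 / +1.1547)
    (3,8) via y @ 0.5658  # hit
  → r_1 = 0.5658
beam 2: φ=90°, α=210°
  direction (-0.8660, -0.5000); cell (3,7); t to first gridline: x 0.6813, y 1.0200 (then +1.1547 / +2.0000)
    (2,7) via x @ 0.6813  # hit
  → r_2 = 0.6813
beam 3: φ=180°, α=300°
  direction (0.5000, -0.8660); cell (3,7); t to first gridline: x 0.8200, y 0.5889 (then +2.0000 / +1.1547)
    (3,6) via y @ 0.5889
    (4,6) via x @ 0.8200
    (4,5) via y @ 1.7436
    (5,5) via x @ 2.8200
    (5,4) via y @ 2.8983
    (5,3) via y @ 4.0530
    (6,3) via x @ 4.8200
    (6,2) via y @ 5.2077
    (6,1) via y @ 6.3624  # hit
  → r_3 = 6.3624
beam 4: φ=270°, α=30°
  direction (0.8660, 0.5000); cell (3,7); t to first gridline: x 0.4734, y 0.9800 (then +1.1547 / +2.0000)
    (4,7) via x @ 0.4734
    (4,8) via y @ 0.9800  # hit
  → r_4 = 0.9800

ranges = [0.5658, 0.6813, 6.3624, 0.9800]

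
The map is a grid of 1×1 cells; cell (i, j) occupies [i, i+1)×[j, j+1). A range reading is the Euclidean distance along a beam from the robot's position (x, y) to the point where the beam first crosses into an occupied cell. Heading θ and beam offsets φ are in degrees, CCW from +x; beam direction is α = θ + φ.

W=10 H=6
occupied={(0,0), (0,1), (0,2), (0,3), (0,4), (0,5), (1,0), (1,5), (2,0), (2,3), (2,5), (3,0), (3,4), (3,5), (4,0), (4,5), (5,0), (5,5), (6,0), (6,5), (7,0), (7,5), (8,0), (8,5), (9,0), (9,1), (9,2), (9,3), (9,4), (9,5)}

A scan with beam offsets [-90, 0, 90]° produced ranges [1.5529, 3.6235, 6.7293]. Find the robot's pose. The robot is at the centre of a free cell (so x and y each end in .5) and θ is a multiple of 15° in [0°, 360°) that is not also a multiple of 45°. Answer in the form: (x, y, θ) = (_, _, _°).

The pose lattice has 30·16 = 480 candidates. Test each by forward raycasting.
  (4.5, 1.5, 300°): beam 1 = 1.0000 ≠ 1.5529 ✗
  (7.5, 2.5, 300°): beam 1 = 3.0000 ≠ 1.5529 ✗
  (1.5, 4.5, 240°): beam 1 = 0.5774 ≠ 1.5529 ✗
  (1.5, 3.5, 345°): beam 1 = 1.9319 ≠ 1.5529 ✗
  …
  (7.5, 1.5, 75°): r_1=1.5529, r_2=3.6235, r_3=6.7293 — all match ✓
Unique over the lattice → pose = (7.5, 1.5, 75°).

(x, y, θ) = (7.5, 1.5, 75°)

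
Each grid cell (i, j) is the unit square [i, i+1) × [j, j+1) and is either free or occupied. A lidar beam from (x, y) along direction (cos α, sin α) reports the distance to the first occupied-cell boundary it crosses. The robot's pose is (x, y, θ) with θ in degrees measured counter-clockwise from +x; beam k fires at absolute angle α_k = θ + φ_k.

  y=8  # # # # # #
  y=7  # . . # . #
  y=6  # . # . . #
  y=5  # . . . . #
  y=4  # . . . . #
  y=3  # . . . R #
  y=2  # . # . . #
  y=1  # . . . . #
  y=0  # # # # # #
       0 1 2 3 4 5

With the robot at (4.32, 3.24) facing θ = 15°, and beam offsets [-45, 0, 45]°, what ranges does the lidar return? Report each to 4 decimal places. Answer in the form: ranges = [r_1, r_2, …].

ranges = [0.7852, 0.7040, 1.3600]

beam 1: φ=-45°, α=330°
  cosα=0.8660 sinα=-0.5000 | (4,3) | tMaxX 0.7852 tMaxY 0.4800 | tΔX 1.1547 tΔY 2.0000
    t=0.4800 [y] (4,2)
    t=0.7852 [x] (5,2) — stop
  → r_1 = 0.7852
beam 2: φ=0°, α=15°
  cosα=0.9659 sinα=0.2588 | (4,3) | tMaxX 0.7040 tMaxY 2.9364 | tΔX 1.0353 tΔY 3.8637
    t=0.7040 [x] (5,3) — stop
  → r_2 = 0.7040
beam 3: φ=45°, α=60°
  cosα=0.5000 sinα=0.8660 | (4,3) | tMaxX 1.3600 tMaxY 0.8776 | tΔX 2.0000 tΔY 1.1547
    t=0.8776 [y] (4,4)
    t=1.3600 [x] (5,4) — stop
  → r_3 = 1.3600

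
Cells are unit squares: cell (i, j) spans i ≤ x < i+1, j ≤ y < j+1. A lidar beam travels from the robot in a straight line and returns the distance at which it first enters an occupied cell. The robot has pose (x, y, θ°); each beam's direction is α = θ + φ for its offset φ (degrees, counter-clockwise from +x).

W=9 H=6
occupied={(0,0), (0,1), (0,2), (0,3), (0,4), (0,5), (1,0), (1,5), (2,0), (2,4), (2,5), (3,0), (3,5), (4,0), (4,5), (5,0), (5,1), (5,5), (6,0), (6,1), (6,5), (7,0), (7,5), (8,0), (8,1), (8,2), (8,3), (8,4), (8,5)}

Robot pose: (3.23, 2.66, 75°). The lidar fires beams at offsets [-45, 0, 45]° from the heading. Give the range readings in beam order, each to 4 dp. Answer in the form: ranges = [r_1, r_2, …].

beam 1: φ=-45°, α=30°
  d=(0.8660,0.5000)  start (3,2)  tX=0.8891 tY=0.6800  stride 1/|dx|=1.1547 1/|dy|=2.0000
    cross y-line → (3,3), t=0.6800
    cross x-line → (4,3), t=0.8891
    cross x-line → (5,3), t=2.0438
    cross y-line → (5,4), t=2.6800
    cross x-line → (6,4), t=3.1985
    cross x-line → (7,4), t=4.3532
    cross y-line → (7,5), t=4.6800 (wall)
  → r_1 = 4.6800
beam 2: φ=0°, α=75°
  d=(0.2588,0.9659)  start (3,2)  tX=2.9751 tY=0.3520  stride 1/|dx|=3.8637 1/|dy|=1.0353
    cross y-line → (3,3), t=0.3520
    cross y-line → (3,4), t=1.3873
    cross y-line → (3,5), t=2.4225 (wall)
  → r_2 = 2.4225
beam 3: φ=45°, α=120°
  d=(-0.5000,0.8660)  start (3,2)  tX=0.4600 tY=0.3926  stride 1/|dx|=2.0000 1/|dy|=1.1547
    cross y-line → (3,3), t=0.3926
    cross x-line → (2,3), t=0.4600
    cross y-line → (2,4), t=1.5473 (wall)
  → r_3 = 1.5473

ranges = [4.6800, 2.4225, 1.5473]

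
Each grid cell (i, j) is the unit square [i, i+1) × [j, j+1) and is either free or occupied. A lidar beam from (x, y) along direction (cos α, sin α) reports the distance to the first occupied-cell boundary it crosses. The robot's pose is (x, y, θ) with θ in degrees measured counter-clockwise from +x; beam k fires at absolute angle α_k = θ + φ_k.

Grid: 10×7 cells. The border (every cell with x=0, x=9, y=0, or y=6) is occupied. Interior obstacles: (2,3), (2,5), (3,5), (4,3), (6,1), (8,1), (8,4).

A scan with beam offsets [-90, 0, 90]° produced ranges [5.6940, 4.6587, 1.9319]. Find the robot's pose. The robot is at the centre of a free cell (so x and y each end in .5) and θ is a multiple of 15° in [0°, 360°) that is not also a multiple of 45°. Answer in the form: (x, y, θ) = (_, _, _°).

(x, y, θ) = (6.5, 5.5, 285°)

Enumerate (i+0.5, j+0.5, θ) over the 33 free cells and 16 admissible headings. For each, cast all 3 beams and compare to the given ranges.
  (4.5, 5.5, 150°): beam 1 = 0.5774 ≠ 5.6940 ✗
  (8.5, 5.5, 330°): beam 1 = 0.5774 ≠ 5.6940 ✗
  (3.5, 4.5, 15°): beam 1 = 3.6235 ≠ 5.6940 ✗
  (4.5, 1.5, 285°): beam 1 = 1.9319 ≠ 5.6940 ✗
  (8.5, 2.5, 330°): beam 1 = 0.5774 ≠ 5.6940 ✗
  …
  (6.5, 5.5, 285°): r_1=5.6940, r_2=4.6587, r_3=1.9319 — all match ✓
Unique over the lattice → pose = (6.5, 5.5, 285°).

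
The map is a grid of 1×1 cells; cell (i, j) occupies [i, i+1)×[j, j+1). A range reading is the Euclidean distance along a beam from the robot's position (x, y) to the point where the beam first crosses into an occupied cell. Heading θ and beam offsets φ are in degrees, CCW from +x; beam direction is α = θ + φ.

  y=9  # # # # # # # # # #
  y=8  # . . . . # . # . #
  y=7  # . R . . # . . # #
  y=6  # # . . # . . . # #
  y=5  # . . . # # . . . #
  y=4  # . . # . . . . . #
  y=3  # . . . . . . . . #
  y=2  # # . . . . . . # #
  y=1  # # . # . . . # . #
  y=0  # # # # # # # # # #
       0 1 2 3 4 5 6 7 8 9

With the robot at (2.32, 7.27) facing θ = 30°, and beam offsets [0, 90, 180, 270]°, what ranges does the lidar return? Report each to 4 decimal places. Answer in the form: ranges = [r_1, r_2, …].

beam 1: φ=0°, α=30°
  d=(0.8660,0.5000)  start (2,7)  tX=0.7852 tY=1.4600  stride 1/|dx|=1.1547 1/|dy|=2.0000
    cross x-line → (3,7), t=0.7852
    cross y-line → (3,8), t=1.4600
    cross x-line → (4,8), t=1.9399
    cross x-line → (5,8), t=3.0946 (wall)
  → r_1 = 3.0946
beam 2: φ=90°, α=120°
  d=(-0.5000,0.8660)  start (2,7)  tX=0.6400 tY=0.8429  stride 1/|dx|=2.0000 1/|dy|=1.1547
    cross x-line → (1,7), t=0.6400
    cross y-line → (1,8), t=0.8429
    cross y-line → (1,9), t=1.9976 (wall)
  → r_2 = 1.9976
beam 3: φ=180°, α=210°
  d=(-0.8660,-0.5000)  start (2,7)  tX=0.3695 tY=0.5400  stride 1/|dx|=1.1547 1/|dy|=2.0000
    cross x-line → (1,7), t=0.3695
    cross y-line → (1,6), t=0.5400 (wall)
  → r_3 = 0.5400
beam 4: φ=270°, α=300°
  d=(0.5000,-0.8660)  start (2,7)  tX=1.3600 tY=0.3118  stride 1/|dx|=2.0000 1/|dy|=1.1547
    cross y-line → (2,6), t=0.3118
    cross x-line → (3,6), t=1.3600
    cross y-line → (3,5), t=1.4665
    cross y-line → (3,4), t=2.6212 (wall)
  → r_4 = 2.6212

ranges = [3.0946, 1.9976, 0.5400, 2.6212]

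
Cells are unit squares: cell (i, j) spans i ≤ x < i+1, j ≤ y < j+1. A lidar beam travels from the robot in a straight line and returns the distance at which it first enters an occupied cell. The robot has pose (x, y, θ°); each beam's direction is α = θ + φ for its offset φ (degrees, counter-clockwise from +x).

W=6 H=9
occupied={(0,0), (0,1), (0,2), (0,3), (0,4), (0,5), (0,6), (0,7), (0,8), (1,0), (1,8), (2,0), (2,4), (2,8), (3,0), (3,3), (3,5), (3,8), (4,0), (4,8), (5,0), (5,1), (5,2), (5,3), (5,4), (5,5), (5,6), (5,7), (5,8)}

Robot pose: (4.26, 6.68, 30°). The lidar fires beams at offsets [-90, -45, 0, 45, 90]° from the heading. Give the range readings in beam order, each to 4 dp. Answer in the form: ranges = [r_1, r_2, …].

ranges = [1.4800, 0.7661, 0.8545, 1.3666, 1.5242]

beam 1: φ=-90°, α=300°
  cosα=0.5000 sinα=-0.8660 | (4,6) | tMaxX 1.4800 tMaxY 0.7852 | tΔX 2.0000 tΔY 1.1547
    t=0.7852 [y] (4,5)
    t=1.4800 [x] (5,5) — stop
  → r_1 = 1.4800
beam 2: φ=-45°, α=345°
  cosα=0.9659 sinα=-0.2588 | (4,6) | tMaxX 0.7661 tMaxY 2.6273 | tΔX 1.0353 tΔY 3.8637
    t=0.7661 [x] (5,6) — stop
  → r_2 = 0.7661
beam 3: φ=0°, α=30°
  cosα=0.8660 sinα=0.5000 | (4,6) | tMaxX 0.8545 tMaxY 0.6400 | tΔX 1.1547 tΔY 2.0000
    t=0.6400 [y] (4,7)
    t=0.8545 [x] (5,7) — stop
  → r_3 = 0.8545
beam 4: φ=45°, α=75°
  cosα=0.2588 sinα=0.9659 | (4,6) | tMaxX 2.8591 tMaxY 0.3313 | tΔX 3.8637 tΔY 1.0353
    t=0.3313 [y] (4,7)
    t=1.3666 [y] (4,8) — stop
  → r_4 = 1.3666
beam 5: φ=90°, α=120°
  cosα=-0.5000 sinα=0.8660 | (4,6) | tMaxX 0.5200 tMaxY 0.3695 | tΔX 2.0000 tΔY 1.1547
    t=0.3695 [y] (4,7)
    t=0.5200 [x] (3,7)
    t=1.5242 [y] (3,8) — stop
  → r_5 = 1.5242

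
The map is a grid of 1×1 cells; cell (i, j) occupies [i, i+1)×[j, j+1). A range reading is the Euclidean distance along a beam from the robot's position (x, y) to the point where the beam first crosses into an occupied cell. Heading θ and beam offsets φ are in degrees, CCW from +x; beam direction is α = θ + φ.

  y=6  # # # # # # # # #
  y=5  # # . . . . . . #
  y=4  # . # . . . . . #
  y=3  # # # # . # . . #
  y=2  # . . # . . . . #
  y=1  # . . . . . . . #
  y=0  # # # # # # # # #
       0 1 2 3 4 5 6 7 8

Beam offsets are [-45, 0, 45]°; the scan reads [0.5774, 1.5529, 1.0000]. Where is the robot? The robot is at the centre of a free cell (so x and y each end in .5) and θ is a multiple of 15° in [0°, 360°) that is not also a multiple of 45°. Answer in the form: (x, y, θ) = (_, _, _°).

Enumerate (i+0.5, j+0.5, θ) over the 28 free cells and 16 admissible headings. For each, cast all 3 beams and compare to the given ranges.
  (1.5, 2.5, 240°): beam 1 = 0.5176 ≠ 0.5774 ✗
  (7.5, 2.5, 195°): beam 1 = 1.7321 ≠ 0.5774 ✗
  (2.5, 1.5, 30°): beam 1 = 1.9319 ≠ 0.5774 ✗
  (1.5, 2.5, 120°): beam 1 = 0.5176 ≠ 0.5774 ✗
  (1.5, 4.5, 30°): beam 1 = 0.5176 ≠ 0.5774 ✗
  …
  (3.5, 5.5, 165°): r_1=0.5774, r_2=1.5529, r_3=1.0000 — all match ✓
Unique over the lattice → pose = (3.5, 5.5, 165°).

(x, y, θ) = (3.5, 5.5, 165°)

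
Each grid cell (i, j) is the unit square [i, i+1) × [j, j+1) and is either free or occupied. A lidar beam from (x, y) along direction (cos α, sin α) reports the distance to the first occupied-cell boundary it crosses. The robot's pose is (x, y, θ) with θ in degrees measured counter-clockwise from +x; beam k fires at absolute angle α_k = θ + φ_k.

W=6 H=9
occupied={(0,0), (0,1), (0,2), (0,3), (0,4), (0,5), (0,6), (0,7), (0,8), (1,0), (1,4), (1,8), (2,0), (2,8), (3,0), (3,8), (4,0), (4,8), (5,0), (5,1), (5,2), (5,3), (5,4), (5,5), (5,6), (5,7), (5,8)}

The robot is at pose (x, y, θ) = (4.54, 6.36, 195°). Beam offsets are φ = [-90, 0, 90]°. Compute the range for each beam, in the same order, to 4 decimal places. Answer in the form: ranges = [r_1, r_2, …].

ranges = [1.6979, 3.6649, 1.7773]

beam 1: φ=-90°, α=105°
  direction (-0.2588, 0.9659); cell (4,6); t to first gridline: x 2.0864, y 0.6626 (then +3.8637 / +1.0353)
    (4,7) via y @ 0.6626
    (4,8) via y @ 1.6979  # hit
  → r_1 = 1.6979
beam 2: φ=0°, α=195°
  direction (-0.9659, -0.2588); cell (4,6); t to first gridline: x 0.5590, y 1.3909 (then +1.0353 / +3.8637)
    (3,6) via x @ 0.5590
    (3,5) via y @ 1.3909
    (2,5) via x @ 1.5943
    (1,5) via x @ 2.6296
    (0,5) via x @ 3.6649  # hit
  → r_2 = 3.6649
beam 3: φ=90°, α=285°
  direction (0.2588, -0.9659); cell (4,6); t to first gridline: x 1.7773, y 0.3727 (then +3.8637 / +1.0353)
    (4,5) via y @ 0.3727
    (4,4) via y @ 1.4080
    (5,4) via x @ 1.7773  # hit
  → r_3 = 1.7773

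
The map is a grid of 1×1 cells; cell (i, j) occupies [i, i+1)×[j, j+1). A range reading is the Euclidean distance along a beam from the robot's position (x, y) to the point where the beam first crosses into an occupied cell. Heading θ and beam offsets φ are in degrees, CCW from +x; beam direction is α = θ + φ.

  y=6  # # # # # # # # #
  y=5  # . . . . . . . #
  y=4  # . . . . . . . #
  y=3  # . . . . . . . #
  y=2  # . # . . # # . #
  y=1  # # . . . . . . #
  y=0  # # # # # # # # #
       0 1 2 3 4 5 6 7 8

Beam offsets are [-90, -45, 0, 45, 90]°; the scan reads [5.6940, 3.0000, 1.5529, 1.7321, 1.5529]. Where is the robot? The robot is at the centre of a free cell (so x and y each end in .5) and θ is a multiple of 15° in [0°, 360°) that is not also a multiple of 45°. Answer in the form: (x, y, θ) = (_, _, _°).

Candidates: 31 free-cell centres × 16 headings = 496 poses. Raycast each; keep the one whose scan matches to 4 dp.
  (6.5, 5.5, 165°): beam 1 = 0.5176 ≠ 5.6940 ✗
  (4.5, 4.5, 330°): beam 1 = 4.0415 ≠ 5.6940 ✗
  (1.5, 2.5, 120°): beam 1 = 0.5774 ≠ 5.6940 ✗
  (3.5, 1.5, 165°): beam 1 = 4.6587 ≠ 5.6940 ✗
  …
  (2.5, 4.5, 75°): r_1=5.6940, r_2=3.0000, r_3=1.5529, r_4=1.7321, r_5=1.5529 — all match ✓
Only this pose fits every beam.

(x, y, θ) = (2.5, 4.5, 75°)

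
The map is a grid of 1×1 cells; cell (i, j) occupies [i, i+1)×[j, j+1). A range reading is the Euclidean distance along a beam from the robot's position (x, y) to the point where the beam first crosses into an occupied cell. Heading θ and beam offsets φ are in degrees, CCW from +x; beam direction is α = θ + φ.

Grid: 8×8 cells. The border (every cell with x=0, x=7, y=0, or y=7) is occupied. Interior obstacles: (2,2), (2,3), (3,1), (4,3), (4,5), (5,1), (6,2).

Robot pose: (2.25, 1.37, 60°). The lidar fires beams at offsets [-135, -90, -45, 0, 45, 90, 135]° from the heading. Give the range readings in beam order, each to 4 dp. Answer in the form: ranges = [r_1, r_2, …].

ranges = [0.3831, 0.7400, 0.7765, 0.7275, 0.6522, 1.4434, 1.2941]

beam 1: φ=-135°, α=285°
  d=(0.2588,-0.9659)  start (2,1)  tX=2.8978 tY=0.3831  stride 1/|dx|=3.8637 1/|dy|=1.0353
    cross y-line → (2,0), t=0.3831 (wall)
  → r_1 = 0.3831
beam 2: φ=-90°, α=330°
  d=(0.8660,-0.5000)  start (2,1)  tX=0.8660 tY=0.7400  stride 1/|dx|=1.1547 1/|dy|=2.0000
    cross y-line → (2,0), t=0.7400 (wall)
  → r_2 = 0.7400
beam 3: φ=-45°, α=15°
  d=(0.9659,0.2588)  start (2,1)  tX=0.7765 tY=2.4341  stride 1/|dx|=1.0353 1/|dy|=3.8637
    cross x-line → (3,1), t=0.7765 (wall)
  → r_3 = 0.7765
beam 4: φ=0°, α=60°
  d=(0.5000,0.8660)  start (2,1)  tX=1.5000 tY=0.7275  stride 1/|dx|=2.0000 1/|dy|=1.1547
    cross y-line → (2,2), t=0.7275 (wall)
  → r_4 = 0.7275
beam 5: φ=45°, α=105°
  d=(-0.2588,0.9659)  start (2,1)  tX=0.9659 tY=0.6522  stride 1/|dx|=3.8637 1/|dy|=1.0353
    cross y-line → (2,2), t=0.6522 (wall)
  → r_5 = 0.6522
beam 6: φ=90°, α=150°
  d=(-0.8660,0.5000)  start (2,1)  tX=0.2887 tY=1.2600  stride 1/|dx|=1.1547 1/|dy|=2.0000
    cross x-line → (1,1), t=0.2887
    cross y-line → (1,2), t=1.2600
    cross x-line → (0,2), t=1.4434 (wall)
  → r_6 = 1.4434
beam 7: φ=135°, α=195°
  d=(-0.9659,-0.2588)  start (2,1)  tX=0.2588 tY=1.4296  stride 1/|dx|=1.0353 1/|dy|=3.8637
    cross x-line → (1,1), t=0.2588
    cross x-line → (0,1), t=1.2941 (wall)
  → r_7 = 1.2941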